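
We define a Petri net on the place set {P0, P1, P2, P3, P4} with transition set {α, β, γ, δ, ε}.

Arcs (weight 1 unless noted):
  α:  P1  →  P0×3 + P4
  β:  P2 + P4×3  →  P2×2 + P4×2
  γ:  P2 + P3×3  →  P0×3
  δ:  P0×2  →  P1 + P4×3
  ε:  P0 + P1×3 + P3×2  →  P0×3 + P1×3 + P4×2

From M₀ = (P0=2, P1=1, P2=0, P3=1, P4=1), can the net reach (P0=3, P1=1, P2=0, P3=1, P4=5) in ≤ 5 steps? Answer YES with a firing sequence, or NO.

step 1: fire α:  (P0=2, P1=1, P2=0, P3=1, P4=1) → (P0=5, P1=0, P2=0, P3=1, P4=2)
step 2: fire δ:  (P0=5, P1=0, P2=0, P3=1, P4=2) → (P0=3, P1=1, P2=0, P3=1, P4=5)

YES — reachable via ⟨α, δ⟩ (2 firings)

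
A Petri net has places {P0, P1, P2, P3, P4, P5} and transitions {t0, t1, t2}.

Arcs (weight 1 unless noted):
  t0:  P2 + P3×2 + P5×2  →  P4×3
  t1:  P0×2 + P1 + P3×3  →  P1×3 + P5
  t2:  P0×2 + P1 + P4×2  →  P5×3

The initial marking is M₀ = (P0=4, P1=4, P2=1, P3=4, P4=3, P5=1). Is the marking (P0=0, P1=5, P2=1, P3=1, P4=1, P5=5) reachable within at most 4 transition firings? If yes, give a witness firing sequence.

YES — reachable via ⟨t1, t2⟩ (2 firings)

step 1: fire t1:  (P0=4, P1=4, P2=1, P3=4, P4=3, P5=1) → (P0=2, P1=6, P2=1, P3=1, P4=3, P5=2)
step 2: fire t2:  (P0=2, P1=6, P2=1, P3=1, P4=3, P5=2) → (P0=0, P1=5, P2=1, P3=1, P4=1, P5=5)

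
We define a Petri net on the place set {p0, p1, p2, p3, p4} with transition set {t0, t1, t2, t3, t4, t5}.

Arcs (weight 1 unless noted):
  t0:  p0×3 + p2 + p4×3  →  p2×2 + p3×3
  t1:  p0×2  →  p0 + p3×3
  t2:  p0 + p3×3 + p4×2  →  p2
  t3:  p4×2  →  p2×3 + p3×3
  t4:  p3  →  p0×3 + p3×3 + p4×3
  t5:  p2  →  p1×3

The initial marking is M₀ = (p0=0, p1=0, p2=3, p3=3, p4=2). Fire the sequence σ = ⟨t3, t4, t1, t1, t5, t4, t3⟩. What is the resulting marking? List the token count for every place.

step 1: fire t3:  (p0=0, p1=0, p2=3, p3=3, p4=2) → (p0=0, p1=0, p2=6, p3=6, p4=0)
step 2: fire t4:  (p0=0, p1=0, p2=6, p3=6, p4=0) → (p0=3, p1=0, p2=6, p3=8, p4=3)
step 3: fire t1:  (p0=3, p1=0, p2=6, p3=8, p4=3) → (p0=2, p1=0, p2=6, p3=11, p4=3)
step 4: fire t1:  (p0=2, p1=0, p2=6, p3=11, p4=3) → (p0=1, p1=0, p2=6, p3=14, p4=3)
step 5: fire t5:  (p0=1, p1=0, p2=6, p3=14, p4=3) → (p0=1, p1=3, p2=5, p3=14, p4=3)
step 6: fire t4:  (p0=1, p1=3, p2=5, p3=14, p4=3) → (p0=4, p1=3, p2=5, p3=16, p4=6)
step 7: fire t3:  (p0=4, p1=3, p2=5, p3=16, p4=6) → (p0=4, p1=3, p2=8, p3=19, p4=4)

(p0=4, p1=3, p2=8, p3=19, p4=4)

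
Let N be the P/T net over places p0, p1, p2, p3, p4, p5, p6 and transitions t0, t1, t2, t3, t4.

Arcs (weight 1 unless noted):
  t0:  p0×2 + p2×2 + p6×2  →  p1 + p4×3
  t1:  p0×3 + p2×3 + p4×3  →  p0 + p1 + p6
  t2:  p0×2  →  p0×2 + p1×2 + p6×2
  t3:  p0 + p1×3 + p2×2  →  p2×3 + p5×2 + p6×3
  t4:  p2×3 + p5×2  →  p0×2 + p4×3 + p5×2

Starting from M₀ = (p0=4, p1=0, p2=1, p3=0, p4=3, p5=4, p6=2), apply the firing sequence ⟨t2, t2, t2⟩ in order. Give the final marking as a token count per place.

(p0=4, p1=6, p2=1, p3=0, p4=3, p5=4, p6=8)

step 1: fire t2:  (p0=4, p1=0, p2=1, p3=0, p4=3, p5=4, p6=2) → (p0=4, p1=2, p2=1, p3=0, p4=3, p5=4, p6=4)
step 2: fire t2:  (p0=4, p1=2, p2=1, p3=0, p4=3, p5=4, p6=4) → (p0=4, p1=4, p2=1, p3=0, p4=3, p5=4, p6=6)
step 3: fire t2:  (p0=4, p1=4, p2=1, p3=0, p4=3, p5=4, p6=6) → (p0=4, p1=6, p2=1, p3=0, p4=3, p5=4, p6=8)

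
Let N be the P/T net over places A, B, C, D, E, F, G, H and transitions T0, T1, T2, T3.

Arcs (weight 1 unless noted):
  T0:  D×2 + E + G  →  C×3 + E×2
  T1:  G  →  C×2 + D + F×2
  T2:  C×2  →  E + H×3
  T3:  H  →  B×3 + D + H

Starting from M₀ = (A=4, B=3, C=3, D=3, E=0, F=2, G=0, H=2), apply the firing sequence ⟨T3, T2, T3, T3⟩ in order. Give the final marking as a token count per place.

(A=4, B=12, C=1, D=6, E=1, F=2, G=0, H=5)

step 1: fire T3:  (A=4, B=3, C=3, D=3, E=0, F=2, G=0, H=2) → (A=4, B=6, C=3, D=4, E=0, F=2, G=0, H=2)
step 2: fire T2:  (A=4, B=6, C=3, D=4, E=0, F=2, G=0, H=2) → (A=4, B=6, C=1, D=4, E=1, F=2, G=0, H=5)
step 3: fire T3:  (A=4, B=6, C=1, D=4, E=1, F=2, G=0, H=5) → (A=4, B=9, C=1, D=5, E=1, F=2, G=0, H=5)
step 4: fire T3:  (A=4, B=9, C=1, D=5, E=1, F=2, G=0, H=5) → (A=4, B=12, C=1, D=6, E=1, F=2, G=0, H=5)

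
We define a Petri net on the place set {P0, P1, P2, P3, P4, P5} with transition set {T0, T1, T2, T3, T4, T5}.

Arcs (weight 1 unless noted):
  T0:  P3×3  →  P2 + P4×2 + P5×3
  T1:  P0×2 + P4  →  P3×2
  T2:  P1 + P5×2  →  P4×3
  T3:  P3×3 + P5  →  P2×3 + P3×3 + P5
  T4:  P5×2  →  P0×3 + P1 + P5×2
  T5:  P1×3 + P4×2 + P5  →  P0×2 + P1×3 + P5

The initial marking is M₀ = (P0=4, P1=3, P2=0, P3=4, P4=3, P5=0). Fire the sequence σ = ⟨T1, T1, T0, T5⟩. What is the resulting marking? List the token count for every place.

(P0=2, P1=3, P2=1, P3=5, P4=1, P5=3)

step 1: fire T1:  (P0=4, P1=3, P2=0, P3=4, P4=3, P5=0) → (P0=2, P1=3, P2=0, P3=6, P4=2, P5=0)
step 2: fire T1:  (P0=2, P1=3, P2=0, P3=6, P4=2, P5=0) → (P0=0, P1=3, P2=0, P3=8, P4=1, P5=0)
step 3: fire T0:  (P0=0, P1=3, P2=0, P3=8, P4=1, P5=0) → (P0=0, P1=3, P2=1, P3=5, P4=3, P5=3)
step 4: fire T5:  (P0=0, P1=3, P2=1, P3=5, P4=3, P5=3) → (P0=2, P1=3, P2=1, P3=5, P4=1, P5=3)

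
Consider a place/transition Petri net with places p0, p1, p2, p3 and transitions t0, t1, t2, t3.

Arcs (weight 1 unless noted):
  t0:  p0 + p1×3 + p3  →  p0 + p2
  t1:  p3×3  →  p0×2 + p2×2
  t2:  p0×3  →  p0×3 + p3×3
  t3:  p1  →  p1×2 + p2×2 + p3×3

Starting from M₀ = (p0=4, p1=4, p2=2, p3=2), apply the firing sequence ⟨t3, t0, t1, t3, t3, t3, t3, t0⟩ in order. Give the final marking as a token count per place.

(p0=6, p1=3, p2=16, p3=12)

step 1: fire t3:  (p0=4, p1=4, p2=2, p3=2) → (p0=4, p1=5, p2=4, p3=5)
step 2: fire t0:  (p0=4, p1=5, p2=4, p3=5) → (p0=4, p1=2, p2=5, p3=4)
step 3: fire t1:  (p0=4, p1=2, p2=5, p3=4) → (p0=6, p1=2, p2=7, p3=1)
step 4: fire t3:  (p0=6, p1=2, p2=7, p3=1) → (p0=6, p1=3, p2=9, p3=4)
step 5: fire t3:  (p0=6, p1=3, p2=9, p3=4) → (p0=6, p1=4, p2=11, p3=7)
step 6: fire t3:  (p0=6, p1=4, p2=11, p3=7) → (p0=6, p1=5, p2=13, p3=10)
step 7: fire t3:  (p0=6, p1=5, p2=13, p3=10) → (p0=6, p1=6, p2=15, p3=13)
step 8: fire t0:  (p0=6, p1=6, p2=15, p3=13) → (p0=6, p1=3, p2=16, p3=12)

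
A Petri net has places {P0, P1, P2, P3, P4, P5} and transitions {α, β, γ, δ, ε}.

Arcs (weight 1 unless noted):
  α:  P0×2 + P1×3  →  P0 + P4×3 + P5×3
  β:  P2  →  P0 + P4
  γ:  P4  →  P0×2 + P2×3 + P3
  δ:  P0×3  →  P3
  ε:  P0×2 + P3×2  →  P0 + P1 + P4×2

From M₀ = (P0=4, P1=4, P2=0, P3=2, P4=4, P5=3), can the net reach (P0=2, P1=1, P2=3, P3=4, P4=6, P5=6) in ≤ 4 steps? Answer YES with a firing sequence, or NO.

step 1: fire α:  (P0=4, P1=4, P2=0, P3=2, P4=4, P5=3) → (P0=3, P1=1, P2=0, P3=2, P4=7, P5=6)
step 2: fire γ:  (P0=3, P1=1, P2=0, P3=2, P4=7, P5=6) → (P0=5, P1=1, P2=3, P3=3, P4=6, P5=6)
step 3: fire δ:  (P0=5, P1=1, P2=3, P3=3, P4=6, P5=6) → (P0=2, P1=1, P2=3, P3=4, P4=6, P5=6)

YES — reachable via ⟨α, γ, δ⟩ (3 firings)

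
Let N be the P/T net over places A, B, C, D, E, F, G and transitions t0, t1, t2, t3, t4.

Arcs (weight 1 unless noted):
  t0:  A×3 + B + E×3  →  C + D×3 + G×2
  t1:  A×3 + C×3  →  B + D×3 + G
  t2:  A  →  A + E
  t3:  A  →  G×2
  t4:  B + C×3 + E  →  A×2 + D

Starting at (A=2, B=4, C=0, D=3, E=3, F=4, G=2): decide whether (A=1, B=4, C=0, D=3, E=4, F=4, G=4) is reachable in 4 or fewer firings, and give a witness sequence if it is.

step 1: fire t2:  (A=2, B=4, C=0, D=3, E=3, F=4, G=2) → (A=2, B=4, C=0, D=3, E=4, F=4, G=2)
step 2: fire t3:  (A=2, B=4, C=0, D=3, E=4, F=4, G=2) → (A=1, B=4, C=0, D=3, E=4, F=4, G=4)

YES — reachable via ⟨t2, t3⟩ (2 firings)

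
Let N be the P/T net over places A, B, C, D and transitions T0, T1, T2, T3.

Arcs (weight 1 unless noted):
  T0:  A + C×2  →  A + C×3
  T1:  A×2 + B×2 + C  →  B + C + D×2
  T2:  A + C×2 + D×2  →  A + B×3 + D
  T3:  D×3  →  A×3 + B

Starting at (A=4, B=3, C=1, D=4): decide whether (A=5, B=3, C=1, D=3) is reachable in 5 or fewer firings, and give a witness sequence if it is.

YES — reachable via ⟨T1, T3⟩ (2 firings)

step 1: fire T1:  (A=4, B=3, C=1, D=4) → (A=2, B=2, C=1, D=6)
step 2: fire T3:  (A=2, B=2, C=1, D=6) → (A=5, B=3, C=1, D=3)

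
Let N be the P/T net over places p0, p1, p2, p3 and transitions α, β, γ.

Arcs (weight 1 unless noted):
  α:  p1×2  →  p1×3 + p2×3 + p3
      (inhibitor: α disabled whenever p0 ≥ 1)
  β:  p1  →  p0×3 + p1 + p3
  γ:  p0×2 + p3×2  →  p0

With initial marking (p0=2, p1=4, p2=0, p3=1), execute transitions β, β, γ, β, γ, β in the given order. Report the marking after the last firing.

step 1: fire β:  (p0=2, p1=4, p2=0, p3=1) → (p0=5, p1=4, p2=0, p3=2)
step 2: fire β:  (p0=5, p1=4, p2=0, p3=2) → (p0=8, p1=4, p2=0, p3=3)
step 3: fire γ:  (p0=8, p1=4, p2=0, p3=3) → (p0=7, p1=4, p2=0, p3=1)
step 4: fire β:  (p0=7, p1=4, p2=0, p3=1) → (p0=10, p1=4, p2=0, p3=2)
step 5: fire γ:  (p0=10, p1=4, p2=0, p3=2) → (p0=9, p1=4, p2=0, p3=0)
step 6: fire β:  (p0=9, p1=4, p2=0, p3=0) → (p0=12, p1=4, p2=0, p3=1)

(p0=12, p1=4, p2=0, p3=1)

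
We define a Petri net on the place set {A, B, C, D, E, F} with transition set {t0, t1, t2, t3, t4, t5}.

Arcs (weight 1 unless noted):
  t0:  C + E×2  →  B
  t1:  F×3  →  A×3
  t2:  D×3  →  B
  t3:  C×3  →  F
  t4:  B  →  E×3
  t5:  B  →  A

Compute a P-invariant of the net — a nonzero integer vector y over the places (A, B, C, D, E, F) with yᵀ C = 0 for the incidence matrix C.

Incidence matrix C (rows=places, cols=transitions):
       t0   t1   t2   t3   t4   t5
    A   0    3    0    0    0    1
    B   1    0    1    0   -1   -1
    C  -1    0    0   -3    0    0
    D   0    0   -3    0    0    0
    E  -2    0    0    0    3    0
    F   0   -3    0    1    0    0

Candidate y = [3, 3, 1, 1, 1, 3]; check y·C column-wise:
  col t0: 3·0 + 3·1 + 1·-1 + 1·0 + 1·-2 + 3·0 = 0
  col t1: 3·3 + 3·0 + 1·0 + 1·0 + 1·0 + 3·-3 = 0
  col t2: 3·0 + 3·1 + 1·0 + 1·-3 + 1·0 + 3·0 = 0
  col t3: 3·0 + 3·0 + 1·-3 + 1·0 + 1·0 + 3·1 = 0
  col t4: 3·0 + 3·-1 + 1·0 + 1·0 + 1·3 + 3·0 = 0
  col t5: 3·1 + 3·-1 + 1·0 + 1·0 + 1·0 + 3·0 = 0

y = (A:3, B:3, C:1, D:1, E:1, F:3)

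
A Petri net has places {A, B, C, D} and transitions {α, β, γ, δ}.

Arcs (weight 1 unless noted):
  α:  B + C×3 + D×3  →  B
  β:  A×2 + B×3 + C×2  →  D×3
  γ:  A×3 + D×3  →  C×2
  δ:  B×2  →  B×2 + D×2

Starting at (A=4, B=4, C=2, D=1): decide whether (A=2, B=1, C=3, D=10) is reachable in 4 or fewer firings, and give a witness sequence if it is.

depth 0: 1 marking
depth 1: 3 markings reached so far
depth 2: 6 markings reached so far
depth 3: 9 markings reached so far
depth 4: 12 markings reached so far
target is not among the 12 markings reachable within 4 steps

NO — not reachable within 4 firings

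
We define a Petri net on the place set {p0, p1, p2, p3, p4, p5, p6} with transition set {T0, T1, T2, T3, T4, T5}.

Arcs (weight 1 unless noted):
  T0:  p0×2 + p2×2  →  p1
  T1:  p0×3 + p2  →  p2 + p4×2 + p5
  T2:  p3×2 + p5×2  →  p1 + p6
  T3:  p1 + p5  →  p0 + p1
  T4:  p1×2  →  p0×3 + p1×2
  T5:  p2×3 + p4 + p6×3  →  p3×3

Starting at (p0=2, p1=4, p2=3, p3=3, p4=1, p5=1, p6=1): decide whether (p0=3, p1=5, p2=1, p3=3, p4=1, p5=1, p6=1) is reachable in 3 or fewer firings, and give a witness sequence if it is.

step 1: fire T0:  (p0=2, p1=4, p2=3, p3=3, p4=1, p5=1, p6=1) → (p0=0, p1=5, p2=1, p3=3, p4=1, p5=1, p6=1)
step 2: fire T4:  (p0=0, p1=5, p2=1, p3=3, p4=1, p5=1, p6=1) → (p0=3, p1=5, p2=1, p3=3, p4=1, p5=1, p6=1)

YES — reachable via ⟨T0, T4⟩ (2 firings)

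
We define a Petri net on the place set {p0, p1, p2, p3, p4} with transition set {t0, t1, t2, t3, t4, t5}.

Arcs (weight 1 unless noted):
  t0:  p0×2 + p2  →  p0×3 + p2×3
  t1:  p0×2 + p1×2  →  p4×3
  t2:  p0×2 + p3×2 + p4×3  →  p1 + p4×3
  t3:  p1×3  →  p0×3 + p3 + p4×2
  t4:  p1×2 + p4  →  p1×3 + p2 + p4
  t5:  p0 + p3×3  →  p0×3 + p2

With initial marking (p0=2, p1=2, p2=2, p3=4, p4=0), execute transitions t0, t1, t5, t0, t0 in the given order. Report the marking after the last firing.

(p0=5, p1=0, p2=9, p3=1, p4=3)

step 1: fire t0:  (p0=2, p1=2, p2=2, p3=4, p4=0) → (p0=3, p1=2, p2=4, p3=4, p4=0)
step 2: fire t1:  (p0=3, p1=2, p2=4, p3=4, p4=0) → (p0=1, p1=0, p2=4, p3=4, p4=3)
step 3: fire t5:  (p0=1, p1=0, p2=4, p3=4, p4=3) → (p0=3, p1=0, p2=5, p3=1, p4=3)
step 4: fire t0:  (p0=3, p1=0, p2=5, p3=1, p4=3) → (p0=4, p1=0, p2=7, p3=1, p4=3)
step 5: fire t0:  (p0=4, p1=0, p2=7, p3=1, p4=3) → (p0=5, p1=0, p2=9, p3=1, p4=3)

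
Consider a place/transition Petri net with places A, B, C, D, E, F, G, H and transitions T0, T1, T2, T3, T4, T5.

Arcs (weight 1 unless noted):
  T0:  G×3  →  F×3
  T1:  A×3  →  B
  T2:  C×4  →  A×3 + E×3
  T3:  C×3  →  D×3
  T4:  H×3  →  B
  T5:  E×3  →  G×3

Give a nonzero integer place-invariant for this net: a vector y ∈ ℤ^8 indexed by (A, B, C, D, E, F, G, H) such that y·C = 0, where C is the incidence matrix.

Incidence matrix C (rows=places, cols=transitions):
       T0   T1   T2   T3   T4   T5
    A   0   -3    3    0    0    0
    B   0    1    0    0    1    0
    C   0    0   -4   -3    0    0
    D   0    0    0    3    0    0
    E   0    0    3    0    0   -3
    F   3    0    0    0    0    0
    G  -3    0    0    0    0    3
    H   0    0    0    0   -3    0

Candidate y = [0, 0, 3, 3, 4, 4, 4, 0]; check y·C column-wise:
  col T0: 3·0 + 3·0 + 4·0 + 4·3 + 4·-3 = 0
  col T1: 0·-3 + 0·1 + 3·0 + 3·0 + 4·0 + 4·0 + 4·0 = 0
  col T2: 0·3 + 3·-4 + 3·0 + 4·3 + 4·0 + 4·0 = 0
  col T3: 3·-3 + 3·3 + 4·0 + 4·0 + 4·0 = 0
  col T4: 0·1 + 3·0 + 3·0 + 4·0 + 4·0 + 4·0 + 0·-3 = 0
  col T5: 3·0 + 3·0 + 4·-3 + 4·0 + 4·3 = 0

y = (A:0, B:0, C:3, D:3, E:4, F:4, G:4, H:0)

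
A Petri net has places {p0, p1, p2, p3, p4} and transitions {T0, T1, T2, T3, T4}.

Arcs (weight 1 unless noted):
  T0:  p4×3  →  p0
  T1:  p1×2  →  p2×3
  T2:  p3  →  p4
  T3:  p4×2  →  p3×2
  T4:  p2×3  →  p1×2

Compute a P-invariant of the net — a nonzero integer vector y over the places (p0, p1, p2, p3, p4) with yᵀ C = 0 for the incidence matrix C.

y = (p0:0, p1:3, p2:2, p3:0, p4:0)

Incidence matrix C (rows=places, cols=transitions):
       T0   T1   T2   T3   T4
   p0   1    0    0    0    0
   p1   0   -2    0    0    2
   p2   0    3    0    0   -3
   p3   0    0   -1    2    0
   p4  -3    0    1   -2    0

Candidate y = [0, 3, 2, 0, 0]; check y·C column-wise:
  col T0: 0·1 + 3·0 + 2·0 + 0·-3 = 0
  col T1: 3·-2 + 2·3 = 0
  col T2: 3·0 + 2·0 + 0·-1 + 0·1 = 0
  col T3: 3·0 + 2·0 + 0·2 + 0·-2 = 0
  col T4: 3·2 + 2·-3 = 0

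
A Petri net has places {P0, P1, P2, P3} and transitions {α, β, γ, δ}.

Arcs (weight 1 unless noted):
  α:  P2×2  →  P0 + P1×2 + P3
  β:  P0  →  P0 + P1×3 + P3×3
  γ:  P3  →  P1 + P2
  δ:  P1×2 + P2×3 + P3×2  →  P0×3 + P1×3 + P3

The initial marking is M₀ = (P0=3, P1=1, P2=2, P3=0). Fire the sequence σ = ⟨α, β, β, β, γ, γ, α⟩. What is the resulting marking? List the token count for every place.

(P0=5, P1=16, P2=0, P3=9)

step 1: fire α:  (P0=3, P1=1, P2=2, P3=0) → (P0=4, P1=3, P2=0, P3=1)
step 2: fire β:  (P0=4, P1=3, P2=0, P3=1) → (P0=4, P1=6, P2=0, P3=4)
step 3: fire β:  (P0=4, P1=6, P2=0, P3=4) → (P0=4, P1=9, P2=0, P3=7)
step 4: fire β:  (P0=4, P1=9, P2=0, P3=7) → (P0=4, P1=12, P2=0, P3=10)
step 5: fire γ:  (P0=4, P1=12, P2=0, P3=10) → (P0=4, P1=13, P2=1, P3=9)
step 6: fire γ:  (P0=4, P1=13, P2=1, P3=9) → (P0=4, P1=14, P2=2, P3=8)
step 7: fire α:  (P0=4, P1=14, P2=2, P3=8) → (P0=5, P1=16, P2=0, P3=9)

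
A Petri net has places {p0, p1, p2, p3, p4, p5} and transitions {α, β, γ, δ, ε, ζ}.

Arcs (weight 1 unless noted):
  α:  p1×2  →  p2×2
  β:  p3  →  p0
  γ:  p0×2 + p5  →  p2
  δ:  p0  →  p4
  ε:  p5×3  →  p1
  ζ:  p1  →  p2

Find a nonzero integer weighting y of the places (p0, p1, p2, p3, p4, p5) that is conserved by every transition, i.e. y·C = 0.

y = (p0:1, p1:3, p2:3, p3:1, p4:1, p5:1)

Incidence matrix C (rows=places, cols=transitions):
        α    β    γ    δ    ε    ζ
   p0   0    1   -2   -1    0    0
   p1  -2    0    0    0    1   -1
   p2   2    0    1    0    0    1
   p3   0   -1    0    0    0    0
   p4   0    0    0    1    0    0
   p5   0    0   -1    0   -3    0

Candidate y = [1, 3, 3, 1, 1, 1]; check y·C column-wise:
  col α: 1·0 + 3·-2 + 3·2 + 1·0 + 1·0 + 1·0 = 0
  col β: 1·1 + 3·0 + 3·0 + 1·-1 + 1·0 + 1·0 = 0
  col γ: 1·-2 + 3·0 + 3·1 + 1·0 + 1·0 + 1·-1 = 0
  col δ: 1·-1 + 3·0 + 3·0 + 1·0 + 1·1 + 1·0 = 0
  col ε: 1·0 + 3·1 + 3·0 + 1·0 + 1·0 + 1·-3 = 0
  col ζ: 1·0 + 3·-1 + 3·1 + 1·0 + 1·0 + 1·0 = 0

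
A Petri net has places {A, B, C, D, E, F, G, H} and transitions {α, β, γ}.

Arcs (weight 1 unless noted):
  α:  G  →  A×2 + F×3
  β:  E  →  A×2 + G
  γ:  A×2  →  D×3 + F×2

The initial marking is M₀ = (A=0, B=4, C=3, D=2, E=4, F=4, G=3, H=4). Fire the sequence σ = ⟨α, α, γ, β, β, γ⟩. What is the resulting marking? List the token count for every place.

(A=4, B=4, C=3, D=8, E=2, F=14, G=3, H=4)

step 1: fire α:  (A=0, B=4, C=3, D=2, E=4, F=4, G=3, H=4) → (A=2, B=4, C=3, D=2, E=4, F=7, G=2, H=4)
step 2: fire α:  (A=2, B=4, C=3, D=2, E=4, F=7, G=2, H=4) → (A=4, B=4, C=3, D=2, E=4, F=10, G=1, H=4)
step 3: fire γ:  (A=4, B=4, C=3, D=2, E=4, F=10, G=1, H=4) → (A=2, B=4, C=3, D=5, E=4, F=12, G=1, H=4)
step 4: fire β:  (A=2, B=4, C=3, D=5, E=4, F=12, G=1, H=4) → (A=4, B=4, C=3, D=5, E=3, F=12, G=2, H=4)
step 5: fire β:  (A=4, B=4, C=3, D=5, E=3, F=12, G=2, H=4) → (A=6, B=4, C=3, D=5, E=2, F=12, G=3, H=4)
step 6: fire γ:  (A=6, B=4, C=3, D=5, E=2, F=12, G=3, H=4) → (A=4, B=4, C=3, D=8, E=2, F=14, G=3, H=4)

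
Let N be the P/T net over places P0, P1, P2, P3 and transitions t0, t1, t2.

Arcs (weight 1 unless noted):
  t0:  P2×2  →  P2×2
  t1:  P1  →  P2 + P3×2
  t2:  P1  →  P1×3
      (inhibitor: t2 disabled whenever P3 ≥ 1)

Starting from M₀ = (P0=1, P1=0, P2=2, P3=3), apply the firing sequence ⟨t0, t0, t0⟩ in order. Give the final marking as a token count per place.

step 1: fire t0:  (P0=1, P1=0, P2=2, P3=3) → (P0=1, P1=0, P2=2, P3=3)
step 2: fire t0:  (P0=1, P1=0, P2=2, P3=3) → (P0=1, P1=0, P2=2, P3=3)
step 3: fire t0:  (P0=1, P1=0, P2=2, P3=3) → (P0=1, P1=0, P2=2, P3=3)

(P0=1, P1=0, P2=2, P3=3)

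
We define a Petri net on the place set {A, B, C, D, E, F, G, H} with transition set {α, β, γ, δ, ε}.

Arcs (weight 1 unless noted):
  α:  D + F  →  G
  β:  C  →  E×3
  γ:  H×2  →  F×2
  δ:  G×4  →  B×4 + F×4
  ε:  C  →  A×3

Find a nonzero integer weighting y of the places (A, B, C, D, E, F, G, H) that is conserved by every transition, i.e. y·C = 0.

Incidence matrix C (rows=places, cols=transitions):
        α    β    γ    δ    ε
    A   0    0    0    0    3
    B   0    0    0    4    0
    C   0   -1    0    0   -1
    D  -1    0    0    0    0
    E   0    3    0    0    0
    F  -1    0    2    4    0
    G   1    0    0   -4    0
    H   0    0   -2    0    0

Candidate y = [1, 0, 3, 0, 1, 0, 0, 0]; check y·C column-wise:
  col α: 1·0 + 3·0 + 0·-1 + 1·0 + 0·-1 + 0·1 = 0
  col β: 1·0 + 3·-1 + 1·3 = 0
  col γ: 1·0 + 3·0 + 1·0 + 0·2 + 0·-2 = 0
  col δ: 1·0 + 0·4 + 3·0 + 1·0 + 0·4 + 0·-4 = 0
  col ε: 1·3 + 3·-1 + 1·0 = 0

y = (A:1, B:0, C:3, D:0, E:1, F:0, G:0, H:0)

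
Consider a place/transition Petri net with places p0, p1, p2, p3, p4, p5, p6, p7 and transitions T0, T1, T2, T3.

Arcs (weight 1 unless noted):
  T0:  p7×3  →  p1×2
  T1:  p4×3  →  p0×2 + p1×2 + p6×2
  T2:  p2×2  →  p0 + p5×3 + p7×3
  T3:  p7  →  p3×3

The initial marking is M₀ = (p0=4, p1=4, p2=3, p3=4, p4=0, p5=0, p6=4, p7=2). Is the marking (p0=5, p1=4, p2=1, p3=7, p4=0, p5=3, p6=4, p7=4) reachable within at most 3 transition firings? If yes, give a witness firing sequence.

YES — reachable via ⟨T2, T3⟩ (2 firings)

step 1: fire T2:  (p0=4, p1=4, p2=3, p3=4, p4=0, p5=0, p6=4, p7=2) → (p0=5, p1=4, p2=1, p3=4, p4=0, p5=3, p6=4, p7=5)
step 2: fire T3:  (p0=5, p1=4, p2=1, p3=4, p4=0, p5=3, p6=4, p7=5) → (p0=5, p1=4, p2=1, p3=7, p4=0, p5=3, p6=4, p7=4)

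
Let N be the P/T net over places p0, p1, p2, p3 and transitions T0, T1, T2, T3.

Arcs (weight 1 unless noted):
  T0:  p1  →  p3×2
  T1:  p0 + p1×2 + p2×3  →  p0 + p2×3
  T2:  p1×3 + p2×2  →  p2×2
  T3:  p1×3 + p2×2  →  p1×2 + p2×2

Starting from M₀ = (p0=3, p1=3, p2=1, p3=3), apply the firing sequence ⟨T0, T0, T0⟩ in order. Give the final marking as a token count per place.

(p0=3, p1=0, p2=1, p3=9)

step 1: fire T0:  (p0=3, p1=3, p2=1, p3=3) → (p0=3, p1=2, p2=1, p3=5)
step 2: fire T0:  (p0=3, p1=2, p2=1, p3=5) → (p0=3, p1=1, p2=1, p3=7)
step 3: fire T0:  (p0=3, p1=1, p2=1, p3=7) → (p0=3, p1=0, p2=1, p3=9)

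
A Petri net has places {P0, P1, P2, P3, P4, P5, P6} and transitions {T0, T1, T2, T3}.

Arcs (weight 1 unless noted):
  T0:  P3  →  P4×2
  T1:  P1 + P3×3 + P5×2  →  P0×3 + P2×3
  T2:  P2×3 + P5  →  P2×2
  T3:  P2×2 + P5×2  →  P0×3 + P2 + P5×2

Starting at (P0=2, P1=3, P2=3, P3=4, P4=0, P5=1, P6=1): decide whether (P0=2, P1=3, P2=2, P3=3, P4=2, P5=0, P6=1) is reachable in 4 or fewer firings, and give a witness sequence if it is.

YES — reachable via ⟨T0, T2⟩ (2 firings)

step 1: fire T0:  (P0=2, P1=3, P2=3, P3=4, P4=0, P5=1, P6=1) → (P0=2, P1=3, P2=3, P3=3, P4=2, P5=1, P6=1)
step 2: fire T2:  (P0=2, P1=3, P2=3, P3=3, P4=2, P5=1, P6=1) → (P0=2, P1=3, P2=2, P3=3, P4=2, P5=0, P6=1)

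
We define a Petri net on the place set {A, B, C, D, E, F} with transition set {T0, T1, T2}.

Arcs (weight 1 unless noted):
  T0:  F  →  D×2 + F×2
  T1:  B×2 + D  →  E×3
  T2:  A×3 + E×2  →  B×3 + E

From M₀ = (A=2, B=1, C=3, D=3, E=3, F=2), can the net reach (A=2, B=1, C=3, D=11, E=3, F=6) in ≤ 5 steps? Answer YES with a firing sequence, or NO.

YES — reachable via ⟨T0, T0, T0, T0⟩ (4 firings)

step 1: fire T0:  (A=2, B=1, C=3, D=3, E=3, F=2) → (A=2, B=1, C=3, D=5, E=3, F=3)
step 2: fire T0:  (A=2, B=1, C=3, D=5, E=3, F=3) → (A=2, B=1, C=3, D=7, E=3, F=4)
step 3: fire T0:  (A=2, B=1, C=3, D=7, E=3, F=4) → (A=2, B=1, C=3, D=9, E=3, F=5)
step 4: fire T0:  (A=2, B=1, C=3, D=9, E=3, F=5) → (A=2, B=1, C=3, D=11, E=3, F=6)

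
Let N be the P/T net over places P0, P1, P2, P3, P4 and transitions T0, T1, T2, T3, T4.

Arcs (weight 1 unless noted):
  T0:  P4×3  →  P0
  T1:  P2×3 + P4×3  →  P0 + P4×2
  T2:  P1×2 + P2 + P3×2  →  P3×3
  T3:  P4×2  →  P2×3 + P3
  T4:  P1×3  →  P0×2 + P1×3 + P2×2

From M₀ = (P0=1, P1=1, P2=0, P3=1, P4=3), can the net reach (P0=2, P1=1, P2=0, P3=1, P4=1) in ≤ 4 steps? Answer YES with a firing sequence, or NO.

NO — not reachable within 4 firings

depth 0: 1 marking
depth 1: 3 markings reached so far
depth 2: 3 markings reached so far
(frontier empty at depth 2; search complete)
target is not among the 3 markings reachable within 4 steps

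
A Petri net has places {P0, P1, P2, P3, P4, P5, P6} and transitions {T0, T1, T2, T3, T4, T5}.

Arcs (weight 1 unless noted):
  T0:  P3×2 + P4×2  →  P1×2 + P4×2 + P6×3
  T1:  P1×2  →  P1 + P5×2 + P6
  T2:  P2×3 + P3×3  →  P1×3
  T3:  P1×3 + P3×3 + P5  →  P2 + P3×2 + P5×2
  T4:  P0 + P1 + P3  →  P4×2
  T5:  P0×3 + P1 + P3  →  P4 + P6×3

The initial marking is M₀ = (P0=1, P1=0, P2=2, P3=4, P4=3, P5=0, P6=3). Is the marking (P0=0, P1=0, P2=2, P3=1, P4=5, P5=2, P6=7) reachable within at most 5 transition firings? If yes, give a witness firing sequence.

step 1: fire T0:  (P0=1, P1=0, P2=2, P3=4, P4=3, P5=0, P6=3) → (P0=1, P1=2, P2=2, P3=2, P4=3, P5=0, P6=6)
step 2: fire T1:  (P0=1, P1=2, P2=2, P3=2, P4=3, P5=0, P6=6) → (P0=1, P1=1, P2=2, P3=2, P4=3, P5=2, P6=7)
step 3: fire T4:  (P0=1, P1=1, P2=2, P3=2, P4=3, P5=2, P6=7) → (P0=0, P1=0, P2=2, P3=1, P4=5, P5=2, P6=7)

YES — reachable via ⟨T0, T1, T4⟩ (3 firings)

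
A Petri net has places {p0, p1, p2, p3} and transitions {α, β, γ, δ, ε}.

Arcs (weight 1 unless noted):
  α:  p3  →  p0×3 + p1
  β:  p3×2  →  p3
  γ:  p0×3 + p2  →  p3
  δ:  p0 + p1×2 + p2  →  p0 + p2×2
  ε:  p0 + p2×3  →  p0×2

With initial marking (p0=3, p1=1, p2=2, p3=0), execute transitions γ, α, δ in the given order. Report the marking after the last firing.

step 1: fire γ:  (p0=3, p1=1, p2=2, p3=0) → (p0=0, p1=1, p2=1, p3=1)
step 2: fire α:  (p0=0, p1=1, p2=1, p3=1) → (p0=3, p1=2, p2=1, p3=0)
step 3: fire δ:  (p0=3, p1=2, p2=1, p3=0) → (p0=3, p1=0, p2=2, p3=0)

(p0=3, p1=0, p2=2, p3=0)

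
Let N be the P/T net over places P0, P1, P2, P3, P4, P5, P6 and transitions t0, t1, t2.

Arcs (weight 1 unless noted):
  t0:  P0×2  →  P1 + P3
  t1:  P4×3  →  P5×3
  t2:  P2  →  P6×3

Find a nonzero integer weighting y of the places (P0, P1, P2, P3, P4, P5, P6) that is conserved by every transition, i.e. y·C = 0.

y = (P0:1, P1:2, P2:0, P3:0, P4:0, P5:0, P6:0)

Incidence matrix C (rows=places, cols=transitions):
       t0   t1   t2
   P0  -2    0    0
   P1   1    0    0
   P2   0    0   -1
   P3   1    0    0
   P4   0   -3    0
   P5   0    3    0
   P6   0    0    3

Candidate y = [1, 2, 0, 0, 0, 0, 0]; check y·C column-wise:
  col t0: 1·-2 + 2·1 + 0·1 = 0
  col t1: 1·0 + 2·0 + 0·-3 + 0·3 = 0
  col t2: 1·0 + 2·0 + 0·-1 + 0·3 = 0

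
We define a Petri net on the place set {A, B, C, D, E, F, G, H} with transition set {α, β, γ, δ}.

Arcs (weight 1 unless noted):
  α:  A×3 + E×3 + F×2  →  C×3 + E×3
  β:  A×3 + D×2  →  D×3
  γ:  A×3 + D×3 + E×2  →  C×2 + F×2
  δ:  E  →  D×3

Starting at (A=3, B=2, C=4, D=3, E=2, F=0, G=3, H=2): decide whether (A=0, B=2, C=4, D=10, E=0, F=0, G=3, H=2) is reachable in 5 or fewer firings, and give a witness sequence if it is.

YES — reachable via ⟨β, δ, δ⟩ (3 firings)

step 1: fire β:  (A=3, B=2, C=4, D=3, E=2, F=0, G=3, H=2) → (A=0, B=2, C=4, D=4, E=2, F=0, G=3, H=2)
step 2: fire δ:  (A=0, B=2, C=4, D=4, E=2, F=0, G=3, H=2) → (A=0, B=2, C=4, D=7, E=1, F=0, G=3, H=2)
step 3: fire δ:  (A=0, B=2, C=4, D=7, E=1, F=0, G=3, H=2) → (A=0, B=2, C=4, D=10, E=0, F=0, G=3, H=2)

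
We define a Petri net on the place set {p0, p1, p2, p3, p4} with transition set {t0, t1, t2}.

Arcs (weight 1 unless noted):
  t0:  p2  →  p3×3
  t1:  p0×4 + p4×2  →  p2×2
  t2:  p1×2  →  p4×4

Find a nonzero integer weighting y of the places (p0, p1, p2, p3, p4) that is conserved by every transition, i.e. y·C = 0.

y = (p0:3, p1:0, p2:6, p3:2, p4:0)

Incidence matrix C (rows=places, cols=transitions):
       t0   t1   t2
   p0   0   -4    0
   p1   0    0   -2
   p2  -1    2    0
   p3   3    0    0
   p4   0   -2    4

Candidate y = [3, 0, 6, 2, 0]; check y·C column-wise:
  col t0: 3·0 + 6·-1 + 2·3 = 0
  col t1: 3·-4 + 6·2 + 2·0 + 0·-2 = 0
  col t2: 3·0 + 0·-2 + 6·0 + 2·0 + 0·4 = 0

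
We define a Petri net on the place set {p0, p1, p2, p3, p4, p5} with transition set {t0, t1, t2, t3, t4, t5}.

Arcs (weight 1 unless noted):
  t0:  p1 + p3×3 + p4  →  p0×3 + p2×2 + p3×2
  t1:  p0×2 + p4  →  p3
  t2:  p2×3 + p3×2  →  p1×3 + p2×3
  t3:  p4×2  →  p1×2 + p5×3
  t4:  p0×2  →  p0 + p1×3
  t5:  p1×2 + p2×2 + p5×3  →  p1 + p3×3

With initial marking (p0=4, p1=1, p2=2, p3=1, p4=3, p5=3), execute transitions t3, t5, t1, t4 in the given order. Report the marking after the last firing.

step 1: fire t3:  (p0=4, p1=1, p2=2, p3=1, p4=3, p5=3) → (p0=4, p1=3, p2=2, p3=1, p4=1, p5=6)
step 2: fire t5:  (p0=4, p1=3, p2=2, p3=1, p4=1, p5=6) → (p0=4, p1=2, p2=0, p3=4, p4=1, p5=3)
step 3: fire t1:  (p0=4, p1=2, p2=0, p3=4, p4=1, p5=3) → (p0=2, p1=2, p2=0, p3=5, p4=0, p5=3)
step 4: fire t4:  (p0=2, p1=2, p2=0, p3=5, p4=0, p5=3) → (p0=1, p1=5, p2=0, p3=5, p4=0, p5=3)

(p0=1, p1=5, p2=0, p3=5, p4=0, p5=3)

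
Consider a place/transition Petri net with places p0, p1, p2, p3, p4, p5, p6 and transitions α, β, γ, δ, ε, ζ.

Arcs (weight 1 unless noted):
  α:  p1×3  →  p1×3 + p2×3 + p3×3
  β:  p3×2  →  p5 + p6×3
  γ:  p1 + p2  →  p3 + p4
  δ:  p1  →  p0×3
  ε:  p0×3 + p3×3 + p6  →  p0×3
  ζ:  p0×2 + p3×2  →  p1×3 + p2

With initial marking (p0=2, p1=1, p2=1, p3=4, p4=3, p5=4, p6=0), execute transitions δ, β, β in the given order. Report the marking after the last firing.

step 1: fire δ:  (p0=2, p1=1, p2=1, p3=4, p4=3, p5=4, p6=0) → (p0=5, p1=0, p2=1, p3=4, p4=3, p5=4, p6=0)
step 2: fire β:  (p0=5, p1=0, p2=1, p3=4, p4=3, p5=4, p6=0) → (p0=5, p1=0, p2=1, p3=2, p4=3, p5=5, p6=3)
step 3: fire β:  (p0=5, p1=0, p2=1, p3=2, p4=3, p5=5, p6=3) → (p0=5, p1=0, p2=1, p3=0, p4=3, p5=6, p6=6)

(p0=5, p1=0, p2=1, p3=0, p4=3, p5=6, p6=6)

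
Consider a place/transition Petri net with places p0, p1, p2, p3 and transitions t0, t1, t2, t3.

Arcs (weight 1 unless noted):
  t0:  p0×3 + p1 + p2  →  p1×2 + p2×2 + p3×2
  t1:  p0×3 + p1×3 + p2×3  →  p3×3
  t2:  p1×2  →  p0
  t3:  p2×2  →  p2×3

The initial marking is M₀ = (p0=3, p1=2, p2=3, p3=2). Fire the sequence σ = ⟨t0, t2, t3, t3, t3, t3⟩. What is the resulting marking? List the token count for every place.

(p0=1, p1=1, p2=8, p3=4)

step 1: fire t0:  (p0=3, p1=2, p2=3, p3=2) → (p0=0, p1=3, p2=4, p3=4)
step 2: fire t2:  (p0=0, p1=3, p2=4, p3=4) → (p0=1, p1=1, p2=4, p3=4)
step 3: fire t3:  (p0=1, p1=1, p2=4, p3=4) → (p0=1, p1=1, p2=5, p3=4)
step 4: fire t3:  (p0=1, p1=1, p2=5, p3=4) → (p0=1, p1=1, p2=6, p3=4)
step 5: fire t3:  (p0=1, p1=1, p2=6, p3=4) → (p0=1, p1=1, p2=7, p3=4)
step 6: fire t3:  (p0=1, p1=1, p2=7, p3=4) → (p0=1, p1=1, p2=8, p3=4)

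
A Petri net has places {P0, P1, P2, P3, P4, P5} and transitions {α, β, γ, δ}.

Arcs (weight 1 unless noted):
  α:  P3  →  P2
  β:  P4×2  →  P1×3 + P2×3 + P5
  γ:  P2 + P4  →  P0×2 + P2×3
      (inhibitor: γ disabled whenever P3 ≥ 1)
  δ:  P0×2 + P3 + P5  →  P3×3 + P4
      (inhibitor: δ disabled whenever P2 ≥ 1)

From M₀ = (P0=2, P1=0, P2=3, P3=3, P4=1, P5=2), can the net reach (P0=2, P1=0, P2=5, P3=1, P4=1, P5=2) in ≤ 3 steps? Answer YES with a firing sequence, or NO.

YES — reachable via ⟨α, α⟩ (2 firings)

step 1: fire α:  (P0=2, P1=0, P2=3, P3=3, P4=1, P5=2) → (P0=2, P1=0, P2=4, P3=2, P4=1, P5=2)
step 2: fire α:  (P0=2, P1=0, P2=4, P3=2, P4=1, P5=2) → (P0=2, P1=0, P2=5, P3=1, P4=1, P5=2)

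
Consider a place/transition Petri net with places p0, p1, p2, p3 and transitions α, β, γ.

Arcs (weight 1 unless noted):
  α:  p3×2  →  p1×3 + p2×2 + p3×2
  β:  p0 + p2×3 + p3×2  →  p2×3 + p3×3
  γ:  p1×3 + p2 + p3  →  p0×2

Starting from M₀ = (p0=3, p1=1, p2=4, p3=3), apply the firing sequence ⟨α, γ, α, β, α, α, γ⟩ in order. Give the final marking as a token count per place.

step 1: fire α:  (p0=3, p1=1, p2=4, p3=3) → (p0=3, p1=4, p2=6, p3=3)
step 2: fire γ:  (p0=3, p1=4, p2=6, p3=3) → (p0=5, p1=1, p2=5, p3=2)
step 3: fire α:  (p0=5, p1=1, p2=5, p3=2) → (p0=5, p1=4, p2=7, p3=2)
step 4: fire β:  (p0=5, p1=4, p2=7, p3=2) → (p0=4, p1=4, p2=7, p3=3)
step 5: fire α:  (p0=4, p1=4, p2=7, p3=3) → (p0=4, p1=7, p2=9, p3=3)
step 6: fire α:  (p0=4, p1=7, p2=9, p3=3) → (p0=4, p1=10, p2=11, p3=3)
step 7: fire γ:  (p0=4, p1=10, p2=11, p3=3) → (p0=6, p1=7, p2=10, p3=2)

(p0=6, p1=7, p2=10, p3=2)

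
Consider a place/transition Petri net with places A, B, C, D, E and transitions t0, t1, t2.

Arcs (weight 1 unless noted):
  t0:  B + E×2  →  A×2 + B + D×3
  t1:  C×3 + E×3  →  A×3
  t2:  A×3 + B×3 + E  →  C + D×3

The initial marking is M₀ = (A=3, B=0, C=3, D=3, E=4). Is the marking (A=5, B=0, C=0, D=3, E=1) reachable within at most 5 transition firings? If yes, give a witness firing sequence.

depth 0: 1 marking
depth 1: 2 markings reached so far
depth 2: 2 markings reached so far
(frontier empty at depth 2; search complete)
target is not among the 2 markings reachable within 5 steps

NO — not reachable within 5 firings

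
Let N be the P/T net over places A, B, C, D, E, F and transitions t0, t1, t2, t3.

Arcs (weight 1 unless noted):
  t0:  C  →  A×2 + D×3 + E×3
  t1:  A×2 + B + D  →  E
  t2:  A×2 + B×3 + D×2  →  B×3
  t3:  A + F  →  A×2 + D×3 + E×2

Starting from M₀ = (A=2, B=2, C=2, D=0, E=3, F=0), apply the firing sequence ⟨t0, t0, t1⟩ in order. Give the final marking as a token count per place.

(A=4, B=1, C=0, D=5, E=10, F=0)

step 1: fire t0:  (A=2, B=2, C=2, D=0, E=3, F=0) → (A=4, B=2, C=1, D=3, E=6, F=0)
step 2: fire t0:  (A=4, B=2, C=1, D=3, E=6, F=0) → (A=6, B=2, C=0, D=6, E=9, F=0)
step 3: fire t1:  (A=6, B=2, C=0, D=6, E=9, F=0) → (A=4, B=1, C=0, D=5, E=10, F=0)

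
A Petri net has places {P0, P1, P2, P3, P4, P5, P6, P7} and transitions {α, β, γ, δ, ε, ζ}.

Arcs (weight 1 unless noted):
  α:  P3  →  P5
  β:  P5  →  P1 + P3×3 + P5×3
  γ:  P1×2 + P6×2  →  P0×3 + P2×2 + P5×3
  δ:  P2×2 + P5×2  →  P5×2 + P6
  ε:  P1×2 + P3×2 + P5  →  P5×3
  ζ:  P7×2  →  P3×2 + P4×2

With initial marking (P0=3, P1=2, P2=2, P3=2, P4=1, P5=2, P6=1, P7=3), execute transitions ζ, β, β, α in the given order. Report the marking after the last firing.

(P0=3, P1=4, P2=2, P3=9, P4=3, P5=7, P6=1, P7=1)

step 1: fire ζ:  (P0=3, P1=2, P2=2, P3=2, P4=1, P5=2, P6=1, P7=3) → (P0=3, P1=2, P2=2, P3=4, P4=3, P5=2, P6=1, P7=1)
step 2: fire β:  (P0=3, P1=2, P2=2, P3=4, P4=3, P5=2, P6=1, P7=1) → (P0=3, P1=3, P2=2, P3=7, P4=3, P5=4, P6=1, P7=1)
step 3: fire β:  (P0=3, P1=3, P2=2, P3=7, P4=3, P5=4, P6=1, P7=1) → (P0=3, P1=4, P2=2, P3=10, P4=3, P5=6, P6=1, P7=1)
step 4: fire α:  (P0=3, P1=4, P2=2, P3=10, P4=3, P5=6, P6=1, P7=1) → (P0=3, P1=4, P2=2, P3=9, P4=3, P5=7, P6=1, P7=1)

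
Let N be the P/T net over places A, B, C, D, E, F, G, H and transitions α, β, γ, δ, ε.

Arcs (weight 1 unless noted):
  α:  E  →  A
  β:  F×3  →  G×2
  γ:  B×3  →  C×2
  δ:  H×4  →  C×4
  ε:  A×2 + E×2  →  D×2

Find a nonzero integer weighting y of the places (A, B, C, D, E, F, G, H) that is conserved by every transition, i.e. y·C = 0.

Incidence matrix C (rows=places, cols=transitions):
        α    β    γ    δ    ε
    A   1    0    0    0   -2
    B   0    0   -3    0    0
    C   0    0    2    4    0
    D   0    0    0    0    2
    E  -1    0    0    0   -2
    F   0   -3    0    0    0
    G   0    2    0    0    0
    H   0    0    0   -4    0

Candidate y = [1, 0, 0, 2, 1, 0, 0, 0]; check y·C column-wise:
  col α: 1·1 + 2·0 + 1·-1 = 0
  col β: 1·0 + 2·0 + 1·0 + 0·-3 + 0·2 = 0
  col γ: 1·0 + 0·-3 + 0·2 + 2·0 + 1·0 = 0
  col δ: 1·0 + 0·4 + 2·0 + 1·0 + 0·-4 = 0
  col ε: 1·-2 + 2·2 + 1·-2 = 0

y = (A:1, B:0, C:0, D:2, E:1, F:0, G:0, H:0)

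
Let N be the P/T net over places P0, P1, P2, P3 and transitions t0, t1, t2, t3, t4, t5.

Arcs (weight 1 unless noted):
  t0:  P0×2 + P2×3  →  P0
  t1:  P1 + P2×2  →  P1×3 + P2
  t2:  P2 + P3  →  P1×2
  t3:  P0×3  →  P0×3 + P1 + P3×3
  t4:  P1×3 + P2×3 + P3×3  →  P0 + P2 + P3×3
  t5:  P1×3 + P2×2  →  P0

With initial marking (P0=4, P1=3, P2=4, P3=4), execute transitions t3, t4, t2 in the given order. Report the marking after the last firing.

step 1: fire t3:  (P0=4, P1=3, P2=4, P3=4) → (P0=4, P1=4, P2=4, P3=7)
step 2: fire t4:  (P0=4, P1=4, P2=4, P3=7) → (P0=5, P1=1, P2=2, P3=7)
step 3: fire t2:  (P0=5, P1=1, P2=2, P3=7) → (P0=5, P1=3, P2=1, P3=6)

(P0=5, P1=3, P2=1, P3=6)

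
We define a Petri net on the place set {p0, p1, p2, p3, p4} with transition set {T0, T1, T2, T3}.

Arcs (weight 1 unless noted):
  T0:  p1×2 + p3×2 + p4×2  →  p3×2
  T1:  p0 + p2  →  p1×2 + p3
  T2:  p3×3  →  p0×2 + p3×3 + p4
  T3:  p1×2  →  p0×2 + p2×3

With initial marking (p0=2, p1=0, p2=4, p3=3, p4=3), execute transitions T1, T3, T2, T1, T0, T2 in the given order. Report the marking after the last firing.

(p0=6, p1=0, p2=5, p3=5, p4=3)

step 1: fire T1:  (p0=2, p1=0, p2=4, p3=3, p4=3) → (p0=1, p1=2, p2=3, p3=4, p4=3)
step 2: fire T3:  (p0=1, p1=2, p2=3, p3=4, p4=3) → (p0=3, p1=0, p2=6, p3=4, p4=3)
step 3: fire T2:  (p0=3, p1=0, p2=6, p3=4, p4=3) → (p0=5, p1=0, p2=6, p3=4, p4=4)
step 4: fire T1:  (p0=5, p1=0, p2=6, p3=4, p4=4) → (p0=4, p1=2, p2=5, p3=5, p4=4)
step 5: fire T0:  (p0=4, p1=2, p2=5, p3=5, p4=4) → (p0=4, p1=0, p2=5, p3=5, p4=2)
step 6: fire T2:  (p0=4, p1=0, p2=5, p3=5, p4=2) → (p0=6, p1=0, p2=5, p3=5, p4=3)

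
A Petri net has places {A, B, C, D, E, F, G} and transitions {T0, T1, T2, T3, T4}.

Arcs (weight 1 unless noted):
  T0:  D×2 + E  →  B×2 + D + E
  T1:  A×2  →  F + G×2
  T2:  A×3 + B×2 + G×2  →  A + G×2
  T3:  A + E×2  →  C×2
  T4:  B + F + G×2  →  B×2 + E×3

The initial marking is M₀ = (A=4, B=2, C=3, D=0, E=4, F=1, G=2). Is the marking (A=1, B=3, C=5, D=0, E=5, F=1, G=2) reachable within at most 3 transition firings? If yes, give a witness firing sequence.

YES — reachable via ⟨T1, T3, T4⟩ (3 firings)

step 1: fire T1:  (A=4, B=2, C=3, D=0, E=4, F=1, G=2) → (A=2, B=2, C=3, D=0, E=4, F=2, G=4)
step 2: fire T3:  (A=2, B=2, C=3, D=0, E=4, F=2, G=4) → (A=1, B=2, C=5, D=0, E=2, F=2, G=4)
step 3: fire T4:  (A=1, B=2, C=5, D=0, E=2, F=2, G=4) → (A=1, B=3, C=5, D=0, E=5, F=1, G=2)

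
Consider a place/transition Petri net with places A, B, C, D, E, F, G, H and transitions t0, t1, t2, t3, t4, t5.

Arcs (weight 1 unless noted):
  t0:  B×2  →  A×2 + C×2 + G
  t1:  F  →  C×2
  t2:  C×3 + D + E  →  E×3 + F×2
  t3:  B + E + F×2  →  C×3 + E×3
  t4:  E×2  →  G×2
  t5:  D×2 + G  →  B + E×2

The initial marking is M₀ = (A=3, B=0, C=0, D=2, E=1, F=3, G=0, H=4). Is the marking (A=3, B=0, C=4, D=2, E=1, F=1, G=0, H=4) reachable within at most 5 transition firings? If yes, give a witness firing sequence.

step 1: fire t1:  (A=3, B=0, C=0, D=2, E=1, F=3, G=0, H=4) → (A=3, B=0, C=2, D=2, E=1, F=2, G=0, H=4)
step 2: fire t1:  (A=3, B=0, C=2, D=2, E=1, F=2, G=0, H=4) → (A=3, B=0, C=4, D=2, E=1, F=1, G=0, H=4)

YES — reachable via ⟨t1, t1⟩ (2 firings)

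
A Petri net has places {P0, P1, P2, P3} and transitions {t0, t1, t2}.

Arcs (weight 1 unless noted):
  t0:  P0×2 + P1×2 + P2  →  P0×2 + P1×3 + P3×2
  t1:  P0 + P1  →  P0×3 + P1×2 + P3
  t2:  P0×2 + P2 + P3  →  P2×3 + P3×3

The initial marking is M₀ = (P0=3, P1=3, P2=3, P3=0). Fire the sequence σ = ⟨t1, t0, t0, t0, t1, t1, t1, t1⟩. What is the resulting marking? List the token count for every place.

step 1: fire t1:  (P0=3, P1=3, P2=3, P3=0) → (P0=5, P1=4, P2=3, P3=1)
step 2: fire t0:  (P0=5, P1=4, P2=3, P3=1) → (P0=5, P1=5, P2=2, P3=3)
step 3: fire t0:  (P0=5, P1=5, P2=2, P3=3) → (P0=5, P1=6, P2=1, P3=5)
step 4: fire t0:  (P0=5, P1=6, P2=1, P3=5) → (P0=5, P1=7, P2=0, P3=7)
step 5: fire t1:  (P0=5, P1=7, P2=0, P3=7) → (P0=7, P1=8, P2=0, P3=8)
step 6: fire t1:  (P0=7, P1=8, P2=0, P3=8) → (P0=9, P1=9, P2=0, P3=9)
step 7: fire t1:  (P0=9, P1=9, P2=0, P3=9) → (P0=11, P1=10, P2=0, P3=10)
step 8: fire t1:  (P0=11, P1=10, P2=0, P3=10) → (P0=13, P1=11, P2=0, P3=11)

(P0=13, P1=11, P2=0, P3=11)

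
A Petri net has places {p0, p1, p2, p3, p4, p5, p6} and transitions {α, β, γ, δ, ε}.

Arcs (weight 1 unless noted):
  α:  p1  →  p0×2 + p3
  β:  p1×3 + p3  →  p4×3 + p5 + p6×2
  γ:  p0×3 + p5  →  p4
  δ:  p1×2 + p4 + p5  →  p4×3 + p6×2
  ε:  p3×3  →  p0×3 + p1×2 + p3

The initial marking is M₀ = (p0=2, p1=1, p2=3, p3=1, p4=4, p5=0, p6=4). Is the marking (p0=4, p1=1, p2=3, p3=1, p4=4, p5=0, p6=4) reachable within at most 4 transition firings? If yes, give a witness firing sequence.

depth 0: 1 marking
depth 1: 2 markings reached so far
depth 2: 2 markings reached so far
(frontier empty at depth 2; search complete)
target is not among the 2 markings reachable within 4 steps

NO — not reachable within 4 firings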